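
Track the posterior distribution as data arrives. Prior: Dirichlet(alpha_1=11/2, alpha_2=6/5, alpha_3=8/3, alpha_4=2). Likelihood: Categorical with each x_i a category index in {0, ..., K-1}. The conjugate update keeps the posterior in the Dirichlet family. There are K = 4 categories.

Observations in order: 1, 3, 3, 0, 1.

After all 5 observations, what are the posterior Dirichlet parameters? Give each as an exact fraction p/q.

alpha_1=13/2, alpha_2=16/5, alpha_3=8/3, alpha_4=4

obs 1: x=1 → posterior Dirichlet(11/2, 11/5, 8/3, 2)
obs 2: x=3 → posterior Dirichlet(11/2, 11/5, 8/3, 3)
obs 3: x=3 → posterior Dirichlet(11/2, 11/5, 8/3, 4)
obs 4: x=0 → posterior Dirichlet(13/2, 11/5, 8/3, 4)
obs 5: x=1 → posterior Dirichlet(13/2, 16/5, 8/3, 4)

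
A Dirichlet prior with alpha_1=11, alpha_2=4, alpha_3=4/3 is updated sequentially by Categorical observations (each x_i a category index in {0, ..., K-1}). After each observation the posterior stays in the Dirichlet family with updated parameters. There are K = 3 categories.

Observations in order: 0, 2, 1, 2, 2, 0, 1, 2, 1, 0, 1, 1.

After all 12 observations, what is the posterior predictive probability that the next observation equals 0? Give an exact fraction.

obs 1: x=0 → posterior Dirichlet(12, 4, 4/3)
obs 2: x=2 → posterior Dirichlet(12, 4, 7/3)
obs 3: x=1 → posterior Dirichlet(12, 5, 7/3)
obs 4: x=2 → posterior Dirichlet(12, 5, 10/3)
obs 5: x=2 → posterior Dirichlet(12, 5, 13/3)
obs 6: x=0 → posterior Dirichlet(13, 5, 13/3)
obs 7: x=1 → posterior Dirichlet(13, 6, 13/3)
obs 8: x=2 → posterior Dirichlet(13, 6, 16/3)
obs 9: x=1 → posterior Dirichlet(13, 7, 16/3)
obs 10: x=0 → posterior Dirichlet(14, 7, 16/3)
obs 11: x=1 → posterior Dirichlet(14, 8, 16/3)
obs 12: x=1 → posterior Dirichlet(14, 9, 16/3)

42/85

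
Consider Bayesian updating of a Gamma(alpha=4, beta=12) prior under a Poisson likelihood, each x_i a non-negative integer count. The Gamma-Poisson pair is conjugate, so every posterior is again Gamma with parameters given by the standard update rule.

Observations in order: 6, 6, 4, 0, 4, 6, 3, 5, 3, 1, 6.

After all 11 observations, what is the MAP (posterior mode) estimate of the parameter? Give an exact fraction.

47/23

obs 1: x=6 → posterior Gamma(10, 13)
obs 2: x=6 → posterior Gamma(16, 14)
obs 3: x=4 → posterior Gamma(20, 15)
obs 4: x=0 → posterior Gamma(20, 16)
obs 5: x=4 → posterior Gamma(24, 17)
obs 6: x=6 → posterior Gamma(30, 18)
obs 7: x=3 → posterior Gamma(33, 19)
obs 8: x=5 → posterior Gamma(38, 20)
obs 9: x=3 → posterior Gamma(41, 21)
obs 10: x=1 → posterior Gamma(42, 22)
obs 11: x=6 → posterior Gamma(48, 23)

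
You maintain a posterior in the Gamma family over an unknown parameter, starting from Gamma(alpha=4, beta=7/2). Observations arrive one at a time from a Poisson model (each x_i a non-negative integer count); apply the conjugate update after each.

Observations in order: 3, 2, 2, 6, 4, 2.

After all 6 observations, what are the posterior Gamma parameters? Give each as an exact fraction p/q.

alpha=23, beta=19/2

obs 1: x=3 → posterior Gamma(7, 9/2)
obs 2: x=2 → posterior Gamma(9, 11/2)
obs 3: x=2 → posterior Gamma(11, 13/2)
obs 4: x=6 → posterior Gamma(17, 15/2)
obs 5: x=4 → posterior Gamma(21, 17/2)
obs 6: x=2 → posterior Gamma(23, 19/2)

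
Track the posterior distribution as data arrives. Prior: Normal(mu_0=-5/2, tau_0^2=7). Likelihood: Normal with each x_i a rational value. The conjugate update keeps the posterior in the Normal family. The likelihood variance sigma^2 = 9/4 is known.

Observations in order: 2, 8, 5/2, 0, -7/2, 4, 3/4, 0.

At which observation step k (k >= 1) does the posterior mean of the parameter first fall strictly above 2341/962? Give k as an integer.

k = 2

obs 1: x=2 → posterior Normal(67/74, 63/37)
obs 2: x=8 → posterior Normal(103/26, 63/65)
obs 3: x=5/2 → posterior Normal(655/186, 21/31)
obs 4: x=0 → posterior Normal(655/242, 63/121)
obs 5: x=-7/2 → posterior Normal(459/298, 63/149)
obs 6: x=4 → posterior Normal(683/354, 21/59)
obs 7: x=3/4 → posterior Normal(145/82, 63/205)
obs 8: x=0 → posterior Normal(725/466, 63/233)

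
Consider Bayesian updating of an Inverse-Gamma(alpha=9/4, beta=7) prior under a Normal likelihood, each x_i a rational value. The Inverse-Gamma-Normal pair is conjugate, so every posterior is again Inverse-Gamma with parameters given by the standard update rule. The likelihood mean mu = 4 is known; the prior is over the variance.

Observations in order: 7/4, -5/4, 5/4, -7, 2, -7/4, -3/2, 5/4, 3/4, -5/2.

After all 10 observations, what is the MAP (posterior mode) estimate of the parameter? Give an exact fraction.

obs 1: x=7/4 → posterior Inverse-Gamma(11/4, 305/32)
obs 2: x=-5/4 → posterior Inverse-Gamma(13/4, 373/16)
obs 3: x=5/4 → posterior Inverse-Gamma(15/4, 867/32)
obs 4: x=-7 → posterior Inverse-Gamma(17/4, 2803/32)
obs 5: x=2 → posterior Inverse-Gamma(19/4, 2867/32)
obs 6: x=-7/4 → posterior Inverse-Gamma(21/4, 849/8)
obs 7: x=-3/2 → posterior Inverse-Gamma(23/4, 485/4)
obs 8: x=5/4 → posterior Inverse-Gamma(25/4, 4001/32)
obs 9: x=3/4 → posterior Inverse-Gamma(27/4, 2085/16)
obs 10: x=-5/2 → posterior Inverse-Gamma(29/4, 2423/16)

2423/132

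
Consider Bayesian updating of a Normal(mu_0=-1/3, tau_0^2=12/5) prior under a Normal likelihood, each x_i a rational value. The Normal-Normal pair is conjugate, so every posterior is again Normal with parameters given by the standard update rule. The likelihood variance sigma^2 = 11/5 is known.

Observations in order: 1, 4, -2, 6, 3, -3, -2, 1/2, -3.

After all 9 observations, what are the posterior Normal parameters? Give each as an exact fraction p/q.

obs 1: x=1 → posterior Normal(25/69, 132/115)
obs 2: x=4 → posterior Normal(169/105, 132/175)
obs 3: x=-2 → posterior Normal(97/141, 132/235)
obs 4: x=6 → posterior Normal(313/177, 132/295)
obs 5: x=3 → posterior Normal(421/213, 132/355)
obs 6: x=-3 → posterior Normal(313/249, 132/415)
obs 7: x=-2 → posterior Normal(241/285, 132/475)
obs 8: x=1/2 → posterior Normal(259/321, 132/535)
obs 9: x=-3 → posterior Normal(151/357, 132/595)

mu_0=151/357, tau_0^2=132/595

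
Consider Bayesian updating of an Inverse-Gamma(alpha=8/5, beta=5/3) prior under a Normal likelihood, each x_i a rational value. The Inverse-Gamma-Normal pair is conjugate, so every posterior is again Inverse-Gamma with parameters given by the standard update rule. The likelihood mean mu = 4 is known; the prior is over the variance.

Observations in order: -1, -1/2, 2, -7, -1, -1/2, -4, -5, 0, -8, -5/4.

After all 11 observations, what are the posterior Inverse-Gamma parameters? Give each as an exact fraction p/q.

obs 1: x=-1 → posterior Inverse-Gamma(21/10, 85/6)
obs 2: x=-1/2 → posterior Inverse-Gamma(13/5, 583/24)
obs 3: x=2 → posterior Inverse-Gamma(31/10, 631/24)
obs 4: x=-7 → posterior Inverse-Gamma(18/5, 2083/24)
obs 5: x=-1 → posterior Inverse-Gamma(41/10, 2383/24)
obs 6: x=-1/2 → posterior Inverse-Gamma(23/5, 1313/12)
obs 7: x=-4 → posterior Inverse-Gamma(51/10, 1697/12)
obs 8: x=-5 → posterior Inverse-Gamma(28/5, 2183/12)
obs 9: x=0 → posterior Inverse-Gamma(61/10, 2279/12)
obs 10: x=-8 → posterior Inverse-Gamma(33/5, 3143/12)
obs 11: x=-5/4 → posterior Inverse-Gamma(71/10, 26467/96)

alpha=71/10, beta=26467/96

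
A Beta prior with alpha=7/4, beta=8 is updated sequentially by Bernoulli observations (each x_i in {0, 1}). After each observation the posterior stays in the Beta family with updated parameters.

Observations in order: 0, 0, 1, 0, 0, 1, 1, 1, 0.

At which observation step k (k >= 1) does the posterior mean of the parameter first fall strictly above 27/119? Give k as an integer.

obs 1: x=0 → posterior Beta(7/4, 9)
obs 2: x=0 → posterior Beta(7/4, 10)
obs 3: x=1 → posterior Beta(11/4, 10)
obs 4: x=0 → posterior Beta(11/4, 11)
obs 5: x=0 → posterior Beta(11/4, 12)
obs 6: x=1 → posterior Beta(15/4, 12)
obs 7: x=1 → posterior Beta(19/4, 12)
obs 8: x=1 → posterior Beta(23/4, 12)
obs 9: x=0 → posterior Beta(23/4, 13)

k = 6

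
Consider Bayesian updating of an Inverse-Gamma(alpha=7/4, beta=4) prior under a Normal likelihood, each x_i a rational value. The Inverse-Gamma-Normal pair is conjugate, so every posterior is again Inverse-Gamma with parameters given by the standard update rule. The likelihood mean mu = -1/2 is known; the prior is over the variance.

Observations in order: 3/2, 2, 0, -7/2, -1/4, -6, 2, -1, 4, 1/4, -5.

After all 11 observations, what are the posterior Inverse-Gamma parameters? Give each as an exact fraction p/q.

obs 1: x=3/2 → posterior Inverse-Gamma(9/4, 6)
obs 2: x=2 → posterior Inverse-Gamma(11/4, 73/8)
obs 3: x=0 → posterior Inverse-Gamma(13/4, 37/4)
obs 4: x=-7/2 → posterior Inverse-Gamma(15/4, 55/4)
obs 5: x=-1/4 → posterior Inverse-Gamma(17/4, 441/32)
obs 6: x=-6 → posterior Inverse-Gamma(19/4, 925/32)
obs 7: x=2 → posterior Inverse-Gamma(21/4, 1025/32)
obs 8: x=-1 → posterior Inverse-Gamma(23/4, 1029/32)
obs 9: x=4 → posterior Inverse-Gamma(25/4, 1353/32)
obs 10: x=1/4 → posterior Inverse-Gamma(27/4, 681/16)
obs 11: x=-5 → posterior Inverse-Gamma(29/4, 843/16)

alpha=29/4, beta=843/16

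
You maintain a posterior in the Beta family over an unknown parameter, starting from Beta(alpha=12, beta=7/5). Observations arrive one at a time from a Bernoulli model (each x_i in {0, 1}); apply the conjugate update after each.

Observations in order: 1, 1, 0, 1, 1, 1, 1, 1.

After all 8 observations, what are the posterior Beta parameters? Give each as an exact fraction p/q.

alpha=19, beta=12/5

obs 1: x=1 → posterior Beta(13, 7/5)
obs 2: x=1 → posterior Beta(14, 7/5)
obs 3: x=0 → posterior Beta(14, 12/5)
obs 4: x=1 → posterior Beta(15, 12/5)
obs 5: x=1 → posterior Beta(16, 12/5)
obs 6: x=1 → posterior Beta(17, 12/5)
obs 7: x=1 → posterior Beta(18, 12/5)
obs 8: x=1 → posterior Beta(19, 12/5)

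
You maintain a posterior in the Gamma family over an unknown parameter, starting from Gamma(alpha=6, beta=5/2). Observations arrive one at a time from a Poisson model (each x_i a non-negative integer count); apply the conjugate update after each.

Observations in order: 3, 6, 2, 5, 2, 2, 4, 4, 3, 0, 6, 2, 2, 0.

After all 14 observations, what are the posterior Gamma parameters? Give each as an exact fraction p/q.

alpha=47, beta=33/2

obs 1: x=3 → posterior Gamma(9, 7/2)
obs 2: x=6 → posterior Gamma(15, 9/2)
obs 3: x=2 → posterior Gamma(17, 11/2)
obs 4: x=5 → posterior Gamma(22, 13/2)
obs 5: x=2 → posterior Gamma(24, 15/2)
obs 6: x=2 → posterior Gamma(26, 17/2)
obs 7: x=4 → posterior Gamma(30, 19/2)
obs 8: x=4 → posterior Gamma(34, 21/2)
obs 9: x=3 → posterior Gamma(37, 23/2)
obs 10: x=0 → posterior Gamma(37, 25/2)
obs 11: x=6 → posterior Gamma(43, 27/2)
obs 12: x=2 → posterior Gamma(45, 29/2)
obs 13: x=2 → posterior Gamma(47, 31/2)
obs 14: x=0 → posterior Gamma(47, 33/2)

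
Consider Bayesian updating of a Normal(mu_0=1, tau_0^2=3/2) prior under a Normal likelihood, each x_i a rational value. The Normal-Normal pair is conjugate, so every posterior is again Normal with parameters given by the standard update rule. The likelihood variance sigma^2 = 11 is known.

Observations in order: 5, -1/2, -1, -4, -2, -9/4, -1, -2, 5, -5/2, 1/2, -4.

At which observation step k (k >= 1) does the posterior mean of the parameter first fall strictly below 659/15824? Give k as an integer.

k = 8

obs 1: x=5 → posterior Normal(37/25, 33/25)
obs 2: x=-1/2 → posterior Normal(71/56, 33/28)
obs 3: x=-1 → posterior Normal(65/62, 33/31)
obs 4: x=-4 → posterior Normal(41/68, 33/34)
obs 5: x=-2 → posterior Normal(29/74, 33/37)
obs 6: x=-9/4 → posterior Normal(31/160, 33/40)
obs 7: x=-1 → posterior Normal(19/172, 33/43)
obs 8: x=-2 → posterior Normal(-5/184, 33/46)
obs 9: x=5 → posterior Normal(55/196, 33/49)
obs 10: x=-5/2 → posterior Normal(25/208, 33/52)
obs 11: x=1/2 → posterior Normal(31/220, 3/5)
obs 12: x=-4 → posterior Normal(-17/232, 33/58)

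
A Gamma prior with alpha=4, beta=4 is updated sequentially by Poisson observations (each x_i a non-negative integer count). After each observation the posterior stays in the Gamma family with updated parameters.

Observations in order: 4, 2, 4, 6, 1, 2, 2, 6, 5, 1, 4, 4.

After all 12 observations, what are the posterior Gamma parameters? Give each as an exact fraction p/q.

alpha=45, beta=16

obs 1: x=4 → posterior Gamma(8, 5)
obs 2: x=2 → posterior Gamma(10, 6)
obs 3: x=4 → posterior Gamma(14, 7)
obs 4: x=6 → posterior Gamma(20, 8)
obs 5: x=1 → posterior Gamma(21, 9)
obs 6: x=2 → posterior Gamma(23, 10)
obs 7: x=2 → posterior Gamma(25, 11)
obs 8: x=6 → posterior Gamma(31, 12)
obs 9: x=5 → posterior Gamma(36, 13)
obs 10: x=1 → posterior Gamma(37, 14)
obs 11: x=4 → posterior Gamma(41, 15)
obs 12: x=4 → posterior Gamma(45, 16)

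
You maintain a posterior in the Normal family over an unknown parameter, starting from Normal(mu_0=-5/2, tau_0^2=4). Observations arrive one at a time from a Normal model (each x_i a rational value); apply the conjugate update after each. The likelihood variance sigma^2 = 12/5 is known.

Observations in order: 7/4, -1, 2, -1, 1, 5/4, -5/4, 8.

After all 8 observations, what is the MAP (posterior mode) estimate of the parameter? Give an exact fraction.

185/172

obs 1: x=7/4 → posterior Normal(5/32, 3/2)
obs 2: x=-1 → posterior Normal(-15/52, 12/13)
obs 3: x=2 → posterior Normal(25/72, 2/3)
obs 4: x=-1 → posterior Normal(5/92, 12/23)
obs 5: x=1 → posterior Normal(25/112, 3/7)
obs 6: x=5/4 → posterior Normal(25/66, 4/11)
obs 7: x=-5/4 → posterior Normal(25/152, 6/19)
obs 8: x=8 → posterior Normal(185/172, 12/43)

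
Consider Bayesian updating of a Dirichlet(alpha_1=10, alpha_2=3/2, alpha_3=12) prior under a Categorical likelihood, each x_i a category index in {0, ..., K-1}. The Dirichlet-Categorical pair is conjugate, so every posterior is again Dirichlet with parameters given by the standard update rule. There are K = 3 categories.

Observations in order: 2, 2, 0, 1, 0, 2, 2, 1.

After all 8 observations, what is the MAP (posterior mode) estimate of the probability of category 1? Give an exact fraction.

obs 1: x=2 → posterior Dirichlet(10, 3/2, 13)
obs 2: x=2 → posterior Dirichlet(10, 3/2, 14)
obs 3: x=0 → posterior Dirichlet(11, 3/2, 14)
obs 4: x=1 → posterior Dirichlet(11, 5/2, 14)
obs 5: x=0 → posterior Dirichlet(12, 5/2, 14)
obs 6: x=2 → posterior Dirichlet(12, 5/2, 15)
obs 7: x=2 → posterior Dirichlet(12, 5/2, 16)
obs 8: x=1 → posterior Dirichlet(12, 7/2, 16)

5/57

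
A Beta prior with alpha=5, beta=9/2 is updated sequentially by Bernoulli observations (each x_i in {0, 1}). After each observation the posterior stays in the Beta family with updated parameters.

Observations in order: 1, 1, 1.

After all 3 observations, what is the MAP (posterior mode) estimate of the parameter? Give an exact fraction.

2/3

obs 1: x=1 → posterior Beta(6, 9/2)
obs 2: x=1 → posterior Beta(7, 9/2)
obs 3: x=1 → posterior Beta(8, 9/2)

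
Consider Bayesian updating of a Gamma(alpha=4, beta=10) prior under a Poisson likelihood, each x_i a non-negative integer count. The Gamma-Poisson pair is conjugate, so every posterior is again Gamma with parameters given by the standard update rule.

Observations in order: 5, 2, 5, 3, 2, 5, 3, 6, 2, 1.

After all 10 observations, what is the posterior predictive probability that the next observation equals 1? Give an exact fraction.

obs 1: x=5 → posterior Gamma(9, 11)
obs 2: x=2 → posterior Gamma(11, 12)
obs 3: x=5 → posterior Gamma(16, 13)
obs 4: x=3 → posterior Gamma(19, 14)
obs 5: x=2 → posterior Gamma(21, 15)
obs 6: x=5 → posterior Gamma(26, 16)
obs 7: x=3 → posterior Gamma(29, 17)
obs 8: x=6 → posterior Gamma(35, 18)
obs 9: x=2 → posterior Gamma(37, 19)
obs 10: x=1 → posterior Gamma(38, 20)

1044536046387200000000000000000000000000000000000000/3685975927806112219127687339549342762856035687969181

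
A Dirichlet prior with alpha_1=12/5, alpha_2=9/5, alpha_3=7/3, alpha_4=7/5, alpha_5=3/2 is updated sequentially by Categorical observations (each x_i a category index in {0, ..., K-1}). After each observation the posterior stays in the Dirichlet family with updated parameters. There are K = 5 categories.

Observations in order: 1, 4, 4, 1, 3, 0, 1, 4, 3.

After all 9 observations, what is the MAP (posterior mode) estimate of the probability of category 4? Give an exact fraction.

obs 1: x=1 → posterior Dirichlet(12/5, 14/5, 7/3, 7/5, 3/2)
obs 2: x=4 → posterior Dirichlet(12/5, 14/5, 7/3, 7/5, 5/2)
obs 3: x=4 → posterior Dirichlet(12/5, 14/5, 7/3, 7/5, 7/2)
obs 4: x=1 → posterior Dirichlet(12/5, 19/5, 7/3, 7/5, 7/2)
obs 5: x=3 → posterior Dirichlet(12/5, 19/5, 7/3, 12/5, 7/2)
obs 6: x=0 → posterior Dirichlet(17/5, 19/5, 7/3, 12/5, 7/2)
obs 7: x=1 → posterior Dirichlet(17/5, 24/5, 7/3, 12/5, 7/2)
obs 8: x=4 → posterior Dirichlet(17/5, 24/5, 7/3, 12/5, 9/2)
obs 9: x=3 → posterior Dirichlet(17/5, 24/5, 7/3, 17/5, 9/2)

105/403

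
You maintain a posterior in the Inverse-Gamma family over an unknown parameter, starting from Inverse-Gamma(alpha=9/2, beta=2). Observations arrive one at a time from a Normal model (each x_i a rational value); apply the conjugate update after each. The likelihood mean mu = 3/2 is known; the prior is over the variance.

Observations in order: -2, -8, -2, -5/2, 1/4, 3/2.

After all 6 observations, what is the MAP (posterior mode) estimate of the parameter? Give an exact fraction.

obs 1: x=-2 → posterior Inverse-Gamma(5, 65/8)
obs 2: x=-8 → posterior Inverse-Gamma(11/2, 213/4)
obs 3: x=-2 → posterior Inverse-Gamma(6, 475/8)
obs 4: x=-5/2 → posterior Inverse-Gamma(13/2, 539/8)
obs 5: x=1/4 → posterior Inverse-Gamma(7, 2181/32)
obs 6: x=3/2 → posterior Inverse-Gamma(15/2, 2181/32)

2181/272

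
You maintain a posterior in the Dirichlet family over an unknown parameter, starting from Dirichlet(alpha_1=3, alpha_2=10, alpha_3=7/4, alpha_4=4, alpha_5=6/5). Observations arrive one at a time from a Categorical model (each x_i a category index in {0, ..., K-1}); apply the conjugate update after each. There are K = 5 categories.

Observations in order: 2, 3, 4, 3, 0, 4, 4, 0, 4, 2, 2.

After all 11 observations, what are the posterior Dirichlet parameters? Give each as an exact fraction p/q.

alpha_1=5, alpha_2=10, alpha_3=19/4, alpha_4=6, alpha_5=26/5

obs 1: x=2 → posterior Dirichlet(3, 10, 11/4, 4, 6/5)
obs 2: x=3 → posterior Dirichlet(3, 10, 11/4, 5, 6/5)
obs 3: x=4 → posterior Dirichlet(3, 10, 11/4, 5, 11/5)
obs 4: x=3 → posterior Dirichlet(3, 10, 11/4, 6, 11/5)
obs 5: x=0 → posterior Dirichlet(4, 10, 11/4, 6, 11/5)
obs 6: x=4 → posterior Dirichlet(4, 10, 11/4, 6, 16/5)
obs 7: x=4 → posterior Dirichlet(4, 10, 11/4, 6, 21/5)
obs 8: x=0 → posterior Dirichlet(5, 10, 11/4, 6, 21/5)
obs 9: x=4 → posterior Dirichlet(5, 10, 11/4, 6, 26/5)
obs 10: x=2 → posterior Dirichlet(5, 10, 15/4, 6, 26/5)
obs 11: x=2 → posterior Dirichlet(5, 10, 19/4, 6, 26/5)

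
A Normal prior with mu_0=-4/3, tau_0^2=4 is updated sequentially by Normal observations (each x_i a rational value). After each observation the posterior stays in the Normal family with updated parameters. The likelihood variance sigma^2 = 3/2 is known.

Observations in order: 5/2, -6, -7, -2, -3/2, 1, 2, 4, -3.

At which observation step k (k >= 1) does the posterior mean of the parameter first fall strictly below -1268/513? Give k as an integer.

k = 3

obs 1: x=5/2 → posterior Normal(16/11, 12/11)
obs 2: x=-6 → posterior Normal(-32/19, 12/19)
obs 3: x=-7 → posterior Normal(-88/27, 4/9)
obs 4: x=-2 → posterior Normal(-104/35, 12/35)
obs 5: x=-3/2 → posterior Normal(-116/43, 12/43)
obs 6: x=1 → posterior Normal(-36/17, 4/17)
obs 7: x=2 → posterior Normal(-92/59, 12/59)
obs 8: x=4 → posterior Normal(-60/67, 12/67)
obs 9: x=-3 → posterior Normal(-28/25, 4/25)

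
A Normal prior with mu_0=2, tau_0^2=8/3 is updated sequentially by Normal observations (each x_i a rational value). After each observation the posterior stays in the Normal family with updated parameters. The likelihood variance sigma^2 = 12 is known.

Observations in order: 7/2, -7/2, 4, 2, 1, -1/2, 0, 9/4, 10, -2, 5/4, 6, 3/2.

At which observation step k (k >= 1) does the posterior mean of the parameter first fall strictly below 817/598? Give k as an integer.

k = 7

obs 1: x=7/2 → posterior Normal(25/11, 24/11)
obs 2: x=-7/2 → posterior Normal(18/13, 24/13)
obs 3: x=4 → posterior Normal(26/15, 8/5)
obs 4: x=2 → posterior Normal(30/17, 24/17)
obs 5: x=1 → posterior Normal(32/19, 24/19)
obs 6: x=-1/2 → posterior Normal(31/21, 8/7)
obs 7: x=0 → posterior Normal(31/23, 24/23)
obs 8: x=9/4 → posterior Normal(71/50, 24/25)
obs 9: x=10 → posterior Normal(37/18, 8/9)
obs 10: x=-2 → posterior Normal(103/58, 24/29)
obs 11: x=5/4 → posterior Normal(54/31, 24/31)
obs 12: x=6 → posterior Normal(2, 8/11)
obs 13: x=3/2 → posterior Normal(69/35, 24/35)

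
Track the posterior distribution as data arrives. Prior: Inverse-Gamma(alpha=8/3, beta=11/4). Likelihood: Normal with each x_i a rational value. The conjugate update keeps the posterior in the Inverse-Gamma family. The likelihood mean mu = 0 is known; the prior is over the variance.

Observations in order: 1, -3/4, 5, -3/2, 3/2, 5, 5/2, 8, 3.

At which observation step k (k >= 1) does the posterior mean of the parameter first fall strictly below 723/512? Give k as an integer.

obs 1: x=1 → posterior Inverse-Gamma(19/6, 13/4)
obs 2: x=-3/4 → posterior Inverse-Gamma(11/3, 113/32)
obs 3: x=5 → posterior Inverse-Gamma(25/6, 513/32)
obs 4: x=-3/2 → posterior Inverse-Gamma(14/3, 549/32)
obs 5: x=3/2 → posterior Inverse-Gamma(31/6, 585/32)
obs 6: x=5 → posterior Inverse-Gamma(17/3, 985/32)
obs 7: x=5/2 → posterior Inverse-Gamma(37/6, 1085/32)
obs 8: x=8 → posterior Inverse-Gamma(20/3, 2109/32)
obs 9: x=3 → posterior Inverse-Gamma(43/6, 2253/32)

k = 2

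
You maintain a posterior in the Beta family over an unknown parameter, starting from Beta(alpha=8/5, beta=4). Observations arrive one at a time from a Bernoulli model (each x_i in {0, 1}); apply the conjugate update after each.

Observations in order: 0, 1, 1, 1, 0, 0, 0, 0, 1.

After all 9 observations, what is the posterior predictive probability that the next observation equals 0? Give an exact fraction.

obs 1: x=0 → posterior Beta(8/5, 5)
obs 2: x=1 → posterior Beta(13/5, 5)
obs 3: x=1 → posterior Beta(18/5, 5)
obs 4: x=1 → posterior Beta(23/5, 5)
obs 5: x=0 → posterior Beta(23/5, 6)
obs 6: x=0 → posterior Beta(23/5, 7)
obs 7: x=0 → posterior Beta(23/5, 8)
obs 8: x=0 → posterior Beta(23/5, 9)
obs 9: x=1 → posterior Beta(28/5, 9)

45/73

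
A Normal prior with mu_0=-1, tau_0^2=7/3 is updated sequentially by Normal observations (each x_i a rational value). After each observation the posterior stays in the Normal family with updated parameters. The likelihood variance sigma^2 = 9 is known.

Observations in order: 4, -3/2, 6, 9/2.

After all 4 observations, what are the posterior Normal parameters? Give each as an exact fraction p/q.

mu_0=64/55, tau_0^2=63/55

obs 1: x=4 → posterior Normal(1/34, 63/34)
obs 2: x=-3/2 → posterior Normal(-19/82, 63/41)
obs 3: x=6 → posterior Normal(65/96, 21/16)
obs 4: x=9/2 → posterior Normal(64/55, 63/55)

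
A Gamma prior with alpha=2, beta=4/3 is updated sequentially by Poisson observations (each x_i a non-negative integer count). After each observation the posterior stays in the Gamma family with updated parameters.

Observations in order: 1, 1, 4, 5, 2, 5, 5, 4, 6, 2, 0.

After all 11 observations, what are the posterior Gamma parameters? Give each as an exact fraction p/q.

alpha=37, beta=37/3

obs 1: x=1 → posterior Gamma(3, 7/3)
obs 2: x=1 → posterior Gamma(4, 10/3)
obs 3: x=4 → posterior Gamma(8, 13/3)
obs 4: x=5 → posterior Gamma(13, 16/3)
obs 5: x=2 → posterior Gamma(15, 19/3)
obs 6: x=5 → posterior Gamma(20, 22/3)
obs 7: x=5 → posterior Gamma(25, 25/3)
obs 8: x=4 → posterior Gamma(29, 28/3)
obs 9: x=6 → posterior Gamma(35, 31/3)
obs 10: x=2 → posterior Gamma(37, 34/3)
obs 11: x=0 → posterior Gamma(37, 37/3)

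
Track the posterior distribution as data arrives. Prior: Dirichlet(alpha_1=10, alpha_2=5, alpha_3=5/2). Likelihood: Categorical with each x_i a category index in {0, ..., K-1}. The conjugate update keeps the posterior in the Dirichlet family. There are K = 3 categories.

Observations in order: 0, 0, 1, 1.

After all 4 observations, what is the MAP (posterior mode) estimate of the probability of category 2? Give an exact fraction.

3/37

obs 1: x=0 → posterior Dirichlet(11, 5, 5/2)
obs 2: x=0 → posterior Dirichlet(12, 5, 5/2)
obs 3: x=1 → posterior Dirichlet(12, 6, 5/2)
obs 4: x=1 → posterior Dirichlet(12, 7, 5/2)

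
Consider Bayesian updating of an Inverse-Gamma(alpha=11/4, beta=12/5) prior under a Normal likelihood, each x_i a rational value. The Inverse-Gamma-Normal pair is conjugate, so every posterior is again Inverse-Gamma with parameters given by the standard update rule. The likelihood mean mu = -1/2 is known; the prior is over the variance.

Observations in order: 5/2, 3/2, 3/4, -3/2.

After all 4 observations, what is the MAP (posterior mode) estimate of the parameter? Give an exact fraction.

1629/920

obs 1: x=5/2 → posterior Inverse-Gamma(13/4, 69/10)
obs 2: x=3/2 → posterior Inverse-Gamma(15/4, 89/10)
obs 3: x=3/4 → posterior Inverse-Gamma(17/4, 1549/160)
obs 4: x=-3/2 → posterior Inverse-Gamma(19/4, 1629/160)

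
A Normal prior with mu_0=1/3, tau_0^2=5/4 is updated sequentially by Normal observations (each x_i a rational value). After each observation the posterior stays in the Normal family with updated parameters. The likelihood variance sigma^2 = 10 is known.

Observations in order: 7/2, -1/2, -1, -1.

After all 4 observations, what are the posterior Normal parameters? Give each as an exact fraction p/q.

mu_0=11/36, tau_0^2=5/6

obs 1: x=7/2 → posterior Normal(37/54, 10/9)
obs 2: x=-1/2 → posterior Normal(17/30, 1)
obs 3: x=-1 → posterior Normal(14/33, 10/11)
obs 4: x=-1 → posterior Normal(11/36, 5/6)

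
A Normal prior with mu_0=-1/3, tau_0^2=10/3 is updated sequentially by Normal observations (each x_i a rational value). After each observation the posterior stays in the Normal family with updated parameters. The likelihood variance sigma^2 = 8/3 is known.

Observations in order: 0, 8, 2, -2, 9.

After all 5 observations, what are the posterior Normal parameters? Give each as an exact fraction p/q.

obs 1: x=0 → posterior Normal(-4/27, 40/27)
obs 2: x=8 → posterior Normal(58/21, 20/21)
obs 3: x=2 → posterior Normal(146/57, 40/57)
obs 4: x=-2 → posterior Normal(29/18, 5/9)
obs 5: x=9 → posterior Normal(251/87, 40/87)

mu_0=251/87, tau_0^2=40/87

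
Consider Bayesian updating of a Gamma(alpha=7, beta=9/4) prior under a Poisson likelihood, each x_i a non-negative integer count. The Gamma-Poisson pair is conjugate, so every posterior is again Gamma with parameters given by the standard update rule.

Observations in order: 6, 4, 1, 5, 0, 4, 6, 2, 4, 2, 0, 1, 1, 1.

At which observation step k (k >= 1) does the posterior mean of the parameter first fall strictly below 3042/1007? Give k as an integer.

obs 1: x=6 → posterior Gamma(13, 13/4)
obs 2: x=4 → posterior Gamma(17, 17/4)
obs 3: x=1 → posterior Gamma(18, 21/4)
obs 4: x=5 → posterior Gamma(23, 25/4)
obs 5: x=0 → posterior Gamma(23, 29/4)
obs 6: x=4 → posterior Gamma(27, 33/4)
obs 7: x=6 → posterior Gamma(33, 37/4)
obs 8: x=2 → posterior Gamma(35, 41/4)
obs 9: x=4 → posterior Gamma(39, 45/4)
obs 10: x=2 → posterior Gamma(41, 49/4)
obs 11: x=0 → posterior Gamma(41, 53/4)
obs 12: x=1 → posterior Gamma(42, 57/4)
obs 13: x=1 → posterior Gamma(43, 61/4)
obs 14: x=1 → posterior Gamma(44, 65/4)

k = 12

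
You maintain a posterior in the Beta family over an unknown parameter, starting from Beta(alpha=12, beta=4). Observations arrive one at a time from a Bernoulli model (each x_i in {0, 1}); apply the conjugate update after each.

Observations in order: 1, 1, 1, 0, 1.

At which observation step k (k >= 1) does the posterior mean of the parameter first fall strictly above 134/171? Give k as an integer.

obs 1: x=1 → posterior Beta(13, 4)
obs 2: x=1 → posterior Beta(14, 4)
obs 3: x=1 → posterior Beta(15, 4)
obs 4: x=0 → posterior Beta(15, 5)
obs 5: x=1 → posterior Beta(16, 5)

k = 3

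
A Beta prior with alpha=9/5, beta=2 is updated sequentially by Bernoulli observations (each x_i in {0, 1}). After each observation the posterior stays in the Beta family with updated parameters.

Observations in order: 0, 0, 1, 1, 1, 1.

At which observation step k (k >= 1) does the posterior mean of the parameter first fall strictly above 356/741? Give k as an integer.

k = 4

obs 1: x=0 → posterior Beta(9/5, 3)
obs 2: x=0 → posterior Beta(9/5, 4)
obs 3: x=1 → posterior Beta(14/5, 4)
obs 4: x=1 → posterior Beta(19/5, 4)
obs 5: x=1 → posterior Beta(24/5, 4)
obs 6: x=1 → posterior Beta(29/5, 4)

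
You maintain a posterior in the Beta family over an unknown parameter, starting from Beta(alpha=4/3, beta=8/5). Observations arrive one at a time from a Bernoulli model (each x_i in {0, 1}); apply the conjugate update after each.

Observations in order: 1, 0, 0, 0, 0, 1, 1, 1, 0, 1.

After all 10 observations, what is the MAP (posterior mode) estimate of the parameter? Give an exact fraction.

obs 1: x=1 → posterior Beta(7/3, 8/5)
obs 2: x=0 → posterior Beta(7/3, 13/5)
obs 3: x=0 → posterior Beta(7/3, 18/5)
obs 4: x=0 → posterior Beta(7/3, 23/5)
obs 5: x=0 → posterior Beta(7/3, 28/5)
obs 6: x=1 → posterior Beta(10/3, 28/5)
obs 7: x=1 → posterior Beta(13/3, 28/5)
obs 8: x=1 → posterior Beta(16/3, 28/5)
obs 9: x=0 → posterior Beta(16/3, 33/5)
obs 10: x=1 → posterior Beta(19/3, 33/5)

20/41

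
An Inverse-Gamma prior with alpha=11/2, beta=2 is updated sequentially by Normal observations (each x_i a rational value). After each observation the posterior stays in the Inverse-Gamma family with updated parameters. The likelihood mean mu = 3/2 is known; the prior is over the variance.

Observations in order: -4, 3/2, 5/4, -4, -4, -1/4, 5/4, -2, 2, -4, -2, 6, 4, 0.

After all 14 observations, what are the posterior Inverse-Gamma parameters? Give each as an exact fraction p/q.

obs 1: x=-4 → posterior Inverse-Gamma(6, 137/8)
obs 2: x=3/2 → posterior Inverse-Gamma(13/2, 137/8)
obs 3: x=5/4 → posterior Inverse-Gamma(7, 549/32)
obs 4: x=-4 → posterior Inverse-Gamma(15/2, 1033/32)
obs 5: x=-4 → posterior Inverse-Gamma(8, 1517/32)
obs 6: x=-1/4 → posterior Inverse-Gamma(17/2, 783/16)
obs 7: x=5/4 → posterior Inverse-Gamma(9, 1567/32)
obs 8: x=-2 → posterior Inverse-Gamma(19/2, 1763/32)
obs 9: x=2 → posterior Inverse-Gamma(10, 1767/32)
obs 10: x=-4 → posterior Inverse-Gamma(21/2, 2251/32)
obs 11: x=-2 → posterior Inverse-Gamma(11, 2447/32)
obs 12: x=6 → posterior Inverse-Gamma(23/2, 2771/32)
obs 13: x=4 → posterior Inverse-Gamma(12, 2871/32)
obs 14: x=0 → posterior Inverse-Gamma(25/2, 2907/32)

alpha=25/2, beta=2907/32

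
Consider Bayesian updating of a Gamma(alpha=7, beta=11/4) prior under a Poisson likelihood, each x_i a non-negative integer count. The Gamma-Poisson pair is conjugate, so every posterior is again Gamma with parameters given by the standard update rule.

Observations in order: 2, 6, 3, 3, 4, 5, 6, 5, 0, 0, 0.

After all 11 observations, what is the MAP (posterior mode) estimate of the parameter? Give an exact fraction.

32/11

obs 1: x=2 → posterior Gamma(9, 15/4)
obs 2: x=6 → posterior Gamma(15, 19/4)
obs 3: x=3 → posterior Gamma(18, 23/4)
obs 4: x=3 → posterior Gamma(21, 27/4)
obs 5: x=4 → posterior Gamma(25, 31/4)
obs 6: x=5 → posterior Gamma(30, 35/4)
obs 7: x=6 → posterior Gamma(36, 39/4)
obs 8: x=5 → posterior Gamma(41, 43/4)
obs 9: x=0 → posterior Gamma(41, 47/4)
obs 10: x=0 → posterior Gamma(41, 51/4)
obs 11: x=0 → posterior Gamma(41, 55/4)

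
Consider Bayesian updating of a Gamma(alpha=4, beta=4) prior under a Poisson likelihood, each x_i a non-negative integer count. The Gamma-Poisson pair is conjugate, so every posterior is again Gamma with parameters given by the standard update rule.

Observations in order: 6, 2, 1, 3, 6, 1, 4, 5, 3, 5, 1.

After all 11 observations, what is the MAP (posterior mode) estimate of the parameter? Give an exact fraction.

8/3

obs 1: x=6 → posterior Gamma(10, 5)
obs 2: x=2 → posterior Gamma(12, 6)
obs 3: x=1 → posterior Gamma(13, 7)
obs 4: x=3 → posterior Gamma(16, 8)
obs 5: x=6 → posterior Gamma(22, 9)
obs 6: x=1 → posterior Gamma(23, 10)
obs 7: x=4 → posterior Gamma(27, 11)
obs 8: x=5 → posterior Gamma(32, 12)
obs 9: x=3 → posterior Gamma(35, 13)
obs 10: x=5 → posterior Gamma(40, 14)
obs 11: x=1 → posterior Gamma(41, 15)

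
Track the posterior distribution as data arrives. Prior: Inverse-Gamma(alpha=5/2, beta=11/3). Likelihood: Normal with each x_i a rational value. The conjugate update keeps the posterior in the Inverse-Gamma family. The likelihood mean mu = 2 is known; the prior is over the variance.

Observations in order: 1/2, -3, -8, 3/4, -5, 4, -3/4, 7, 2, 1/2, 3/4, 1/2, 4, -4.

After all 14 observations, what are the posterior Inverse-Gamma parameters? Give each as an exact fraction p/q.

alpha=19/2, beta=12853/96

obs 1: x=1/2 → posterior Inverse-Gamma(3, 115/24)
obs 2: x=-3 → posterior Inverse-Gamma(7/2, 415/24)
obs 3: x=-8 → posterior Inverse-Gamma(4, 1615/24)
obs 4: x=3/4 → posterior Inverse-Gamma(9/2, 6535/96)
obs 5: x=-5 → posterior Inverse-Gamma(5, 8887/96)
obs 6: x=4 → posterior Inverse-Gamma(11/2, 9079/96)
obs 7: x=-3/4 → posterior Inverse-Gamma(6, 4721/48)
obs 8: x=7 → posterior Inverse-Gamma(13/2, 5321/48)
obs 9: x=2 → posterior Inverse-Gamma(7, 5321/48)
obs 10: x=1/2 → posterior Inverse-Gamma(15/2, 5375/48)
obs 11: x=3/4 → posterior Inverse-Gamma(8, 10825/96)
obs 12: x=1/2 → posterior Inverse-Gamma(17/2, 10933/96)
obs 13: x=4 → posterior Inverse-Gamma(9, 11125/96)
obs 14: x=-4 → posterior Inverse-Gamma(19/2, 12853/96)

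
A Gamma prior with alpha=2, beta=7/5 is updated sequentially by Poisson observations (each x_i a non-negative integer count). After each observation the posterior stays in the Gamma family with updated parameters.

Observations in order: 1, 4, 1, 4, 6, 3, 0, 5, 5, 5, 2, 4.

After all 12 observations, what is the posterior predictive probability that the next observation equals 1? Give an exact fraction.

obs 1: x=1 → posterior Gamma(3, 12/5)
obs 2: x=4 → posterior Gamma(7, 17/5)
obs 3: x=1 → posterior Gamma(8, 22/5)
obs 4: x=4 → posterior Gamma(12, 27/5)
obs 5: x=6 → posterior Gamma(18, 32/5)
obs 6: x=3 → posterior Gamma(21, 37/5)
obs 7: x=0 → posterior Gamma(21, 42/5)
obs 8: x=5 → posterior Gamma(26, 47/5)
obs 9: x=5 → posterior Gamma(31, 52/5)
obs 10: x=5 → posterior Gamma(36, 57/5)
obs 11: x=2 → posterior Gamma(38, 62/5)
obs 12: x=4 → posterior Gamma(42, 67/5)

1734641601594891547087221623825493440366811381588462868939854279084414366265115/12222107412957227314275451918068398877367756084720572557204945779717760360644608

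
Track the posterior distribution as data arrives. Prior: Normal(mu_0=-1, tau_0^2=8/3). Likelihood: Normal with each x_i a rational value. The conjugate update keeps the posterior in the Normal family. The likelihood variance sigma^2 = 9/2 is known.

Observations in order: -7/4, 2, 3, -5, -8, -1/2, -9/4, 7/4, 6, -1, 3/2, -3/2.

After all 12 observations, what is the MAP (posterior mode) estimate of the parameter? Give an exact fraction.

-119/219

obs 1: x=-7/4 → posterior Normal(-55/43, 72/43)
obs 2: x=2 → posterior Normal(-23/59, 72/59)
obs 3: x=3 → posterior Normal(1/3, 24/25)
obs 4: x=-5 → posterior Normal(-55/91, 72/91)
obs 5: x=-8 → posterior Normal(-183/107, 72/107)
obs 6: x=-1/2 → posterior Normal(-191/123, 24/41)
obs 7: x=-9/4 → posterior Normal(-227/139, 72/139)
obs 8: x=7/4 → posterior Normal(-199/155, 72/155)
obs 9: x=6 → posterior Normal(-103/171, 8/19)
obs 10: x=-1 → posterior Normal(-7/11, 72/187)
obs 11: x=3/2 → posterior Normal(-95/203, 72/203)
obs 12: x=-3/2 → posterior Normal(-119/219, 24/73)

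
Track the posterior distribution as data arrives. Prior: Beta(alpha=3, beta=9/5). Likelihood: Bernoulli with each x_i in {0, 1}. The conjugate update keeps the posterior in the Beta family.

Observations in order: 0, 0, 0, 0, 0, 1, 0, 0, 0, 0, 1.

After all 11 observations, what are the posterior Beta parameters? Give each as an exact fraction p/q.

obs 1: x=0 → posterior Beta(3, 14/5)
obs 2: x=0 → posterior Beta(3, 19/5)
obs 3: x=0 → posterior Beta(3, 24/5)
obs 4: x=0 → posterior Beta(3, 29/5)
obs 5: x=0 → posterior Beta(3, 34/5)
obs 6: x=1 → posterior Beta(4, 34/5)
obs 7: x=0 → posterior Beta(4, 39/5)
obs 8: x=0 → posterior Beta(4, 44/5)
obs 9: x=0 → posterior Beta(4, 49/5)
obs 10: x=0 → posterior Beta(4, 54/5)
obs 11: x=1 → posterior Beta(5, 54/5)

alpha=5, beta=54/5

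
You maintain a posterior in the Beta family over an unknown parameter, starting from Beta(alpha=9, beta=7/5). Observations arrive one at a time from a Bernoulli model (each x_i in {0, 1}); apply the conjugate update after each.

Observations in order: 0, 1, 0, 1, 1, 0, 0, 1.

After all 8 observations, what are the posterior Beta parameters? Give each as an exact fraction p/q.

obs 1: x=0 → posterior Beta(9, 12/5)
obs 2: x=1 → posterior Beta(10, 12/5)
obs 3: x=0 → posterior Beta(10, 17/5)
obs 4: x=1 → posterior Beta(11, 17/5)
obs 5: x=1 → posterior Beta(12, 17/5)
obs 6: x=0 → posterior Beta(12, 22/5)
obs 7: x=0 → posterior Beta(12, 27/5)
obs 8: x=1 → posterior Beta(13, 27/5)

alpha=13, beta=27/5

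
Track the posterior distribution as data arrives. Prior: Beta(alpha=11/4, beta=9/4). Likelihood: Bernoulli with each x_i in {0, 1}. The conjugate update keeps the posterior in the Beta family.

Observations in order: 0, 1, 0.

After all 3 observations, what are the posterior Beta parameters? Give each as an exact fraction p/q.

obs 1: x=0 → posterior Beta(11/4, 13/4)
obs 2: x=1 → posterior Beta(15/4, 13/4)
obs 3: x=0 → posterior Beta(15/4, 17/4)

alpha=15/4, beta=17/4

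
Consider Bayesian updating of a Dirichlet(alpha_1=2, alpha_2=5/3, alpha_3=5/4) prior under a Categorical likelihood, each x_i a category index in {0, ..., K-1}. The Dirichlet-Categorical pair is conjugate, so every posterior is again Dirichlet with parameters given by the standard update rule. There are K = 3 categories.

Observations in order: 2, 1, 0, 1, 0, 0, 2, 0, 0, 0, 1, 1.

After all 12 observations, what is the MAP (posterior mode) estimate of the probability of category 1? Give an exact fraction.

obs 1: x=2 → posterior Dirichlet(2, 5/3, 9/4)
obs 2: x=1 → posterior Dirichlet(2, 8/3, 9/4)
obs 3: x=0 → posterior Dirichlet(3, 8/3, 9/4)
obs 4: x=1 → posterior Dirichlet(3, 11/3, 9/4)
obs 5: x=0 → posterior Dirichlet(4, 11/3, 9/4)
obs 6: x=0 → posterior Dirichlet(5, 11/3, 9/4)
obs 7: x=2 → posterior Dirichlet(5, 11/3, 13/4)
obs 8: x=0 → posterior Dirichlet(6, 11/3, 13/4)
obs 9: x=0 → posterior Dirichlet(7, 11/3, 13/4)
obs 10: x=0 → posterior Dirichlet(8, 11/3, 13/4)
obs 11: x=1 → posterior Dirichlet(8, 14/3, 13/4)
obs 12: x=1 → posterior Dirichlet(8, 17/3, 13/4)

56/167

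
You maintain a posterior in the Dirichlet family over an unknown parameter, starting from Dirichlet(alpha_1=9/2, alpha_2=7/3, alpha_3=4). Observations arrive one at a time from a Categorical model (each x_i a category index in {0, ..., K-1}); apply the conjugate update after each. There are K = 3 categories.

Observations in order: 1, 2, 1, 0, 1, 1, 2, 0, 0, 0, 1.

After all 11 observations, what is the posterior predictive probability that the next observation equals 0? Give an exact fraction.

obs 1: x=1 → posterior Dirichlet(9/2, 10/3, 4)
obs 2: x=2 → posterior Dirichlet(9/2, 10/3, 5)
obs 3: x=1 → posterior Dirichlet(9/2, 13/3, 5)
obs 4: x=0 → posterior Dirichlet(11/2, 13/3, 5)
obs 5: x=1 → posterior Dirichlet(11/2, 16/3, 5)
obs 6: x=1 → posterior Dirichlet(11/2, 19/3, 5)
obs 7: x=2 → posterior Dirichlet(11/2, 19/3, 6)
obs 8: x=0 → posterior Dirichlet(13/2, 19/3, 6)
obs 9: x=0 → posterior Dirichlet(15/2, 19/3, 6)
obs 10: x=0 → posterior Dirichlet(17/2, 19/3, 6)
obs 11: x=1 → posterior Dirichlet(17/2, 22/3, 6)

51/131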